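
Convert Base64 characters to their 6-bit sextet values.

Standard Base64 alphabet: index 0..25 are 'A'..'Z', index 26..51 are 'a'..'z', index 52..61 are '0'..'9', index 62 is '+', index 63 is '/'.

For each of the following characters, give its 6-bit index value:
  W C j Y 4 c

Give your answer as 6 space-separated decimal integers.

Answer: 22 2 35 24 56 28

Derivation:
'W': A..Z range, ord('W') − ord('A') = 22
'C': A..Z range, ord('C') − ord('A') = 2
'j': a..z range, 26 + ord('j') − ord('a') = 35
'Y': A..Z range, ord('Y') − ord('A') = 24
'4': 0..9 range, 52 + ord('4') − ord('0') = 56
'c': a..z range, 26 + ord('c') − ord('a') = 28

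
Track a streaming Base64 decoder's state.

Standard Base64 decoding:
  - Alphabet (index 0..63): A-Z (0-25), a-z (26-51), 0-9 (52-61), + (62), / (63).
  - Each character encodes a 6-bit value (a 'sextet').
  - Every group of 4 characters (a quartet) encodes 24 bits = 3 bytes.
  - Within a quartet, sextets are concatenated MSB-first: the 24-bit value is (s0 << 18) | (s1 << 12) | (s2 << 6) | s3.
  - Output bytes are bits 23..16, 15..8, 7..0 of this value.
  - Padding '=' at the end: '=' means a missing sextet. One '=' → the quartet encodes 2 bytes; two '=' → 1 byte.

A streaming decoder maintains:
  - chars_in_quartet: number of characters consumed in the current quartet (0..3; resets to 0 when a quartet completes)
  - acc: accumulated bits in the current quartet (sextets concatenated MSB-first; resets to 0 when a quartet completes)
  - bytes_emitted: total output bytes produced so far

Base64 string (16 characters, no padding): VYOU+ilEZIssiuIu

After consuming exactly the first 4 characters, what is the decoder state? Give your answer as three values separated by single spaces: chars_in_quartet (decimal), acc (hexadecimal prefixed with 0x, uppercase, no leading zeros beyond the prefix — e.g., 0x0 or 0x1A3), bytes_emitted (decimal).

Answer: 0 0x0 3

Derivation:
After char 0 ('V'=21): chars_in_quartet=1 acc=0x15 bytes_emitted=0
After char 1 ('Y'=24): chars_in_quartet=2 acc=0x558 bytes_emitted=0
After char 2 ('O'=14): chars_in_quartet=3 acc=0x1560E bytes_emitted=0
After char 3 ('U'=20): chars_in_quartet=4 acc=0x558394 -> emit 55 83 94, reset; bytes_emitted=3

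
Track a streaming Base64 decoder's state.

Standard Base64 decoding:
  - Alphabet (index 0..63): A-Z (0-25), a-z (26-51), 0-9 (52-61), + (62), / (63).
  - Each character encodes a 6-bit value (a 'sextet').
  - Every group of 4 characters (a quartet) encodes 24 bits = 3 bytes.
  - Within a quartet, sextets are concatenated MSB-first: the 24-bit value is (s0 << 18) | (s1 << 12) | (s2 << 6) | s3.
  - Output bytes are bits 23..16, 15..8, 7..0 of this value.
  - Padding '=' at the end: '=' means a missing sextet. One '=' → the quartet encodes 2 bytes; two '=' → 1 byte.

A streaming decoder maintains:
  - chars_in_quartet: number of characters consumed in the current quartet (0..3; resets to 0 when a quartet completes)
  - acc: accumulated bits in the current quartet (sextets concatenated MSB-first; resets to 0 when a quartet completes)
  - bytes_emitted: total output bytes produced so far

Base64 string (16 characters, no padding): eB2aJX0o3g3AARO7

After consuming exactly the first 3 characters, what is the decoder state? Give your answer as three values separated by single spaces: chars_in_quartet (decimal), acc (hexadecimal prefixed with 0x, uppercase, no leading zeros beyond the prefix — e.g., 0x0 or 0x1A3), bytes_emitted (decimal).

Answer: 3 0x1E076 0

Derivation:
After char 0 ('e'=30): chars_in_quartet=1 acc=0x1E bytes_emitted=0
After char 1 ('B'=1): chars_in_quartet=2 acc=0x781 bytes_emitted=0
After char 2 ('2'=54): chars_in_quartet=3 acc=0x1E076 bytes_emitted=0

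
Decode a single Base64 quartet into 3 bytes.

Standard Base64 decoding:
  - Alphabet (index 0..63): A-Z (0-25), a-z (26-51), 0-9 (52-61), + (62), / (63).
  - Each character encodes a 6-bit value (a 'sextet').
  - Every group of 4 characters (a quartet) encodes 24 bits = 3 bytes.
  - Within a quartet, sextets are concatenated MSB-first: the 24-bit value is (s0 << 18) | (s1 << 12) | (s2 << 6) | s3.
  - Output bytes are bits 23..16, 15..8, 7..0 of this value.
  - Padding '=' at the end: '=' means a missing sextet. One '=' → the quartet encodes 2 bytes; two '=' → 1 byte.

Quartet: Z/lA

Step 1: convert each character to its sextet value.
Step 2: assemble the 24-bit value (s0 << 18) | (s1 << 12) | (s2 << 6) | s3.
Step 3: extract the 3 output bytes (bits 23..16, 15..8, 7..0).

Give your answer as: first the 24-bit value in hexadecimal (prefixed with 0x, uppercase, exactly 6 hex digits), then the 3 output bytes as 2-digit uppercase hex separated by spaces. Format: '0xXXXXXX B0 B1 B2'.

Answer: 0x67F940 67 F9 40

Derivation:
Sextets: Z=25, /=63, l=37, A=0
24-bit: (25<<18) | (63<<12) | (37<<6) | 0
      = 0x640000 | 0x03F000 | 0x000940 | 0x000000
      = 0x67F940
Bytes: (v>>16)&0xFF=67, (v>>8)&0xFF=F9, v&0xFF=40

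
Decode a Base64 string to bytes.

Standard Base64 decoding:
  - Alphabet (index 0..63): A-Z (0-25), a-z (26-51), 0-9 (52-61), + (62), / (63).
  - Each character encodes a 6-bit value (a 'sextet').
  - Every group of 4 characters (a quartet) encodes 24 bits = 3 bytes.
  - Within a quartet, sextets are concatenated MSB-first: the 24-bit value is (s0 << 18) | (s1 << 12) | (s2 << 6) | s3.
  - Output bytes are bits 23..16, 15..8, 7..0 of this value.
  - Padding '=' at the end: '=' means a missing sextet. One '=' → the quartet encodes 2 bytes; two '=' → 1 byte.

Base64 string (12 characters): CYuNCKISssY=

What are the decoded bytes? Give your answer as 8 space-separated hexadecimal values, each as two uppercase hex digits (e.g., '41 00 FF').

After char 0 ('C'=2): chars_in_quartet=1 acc=0x2 bytes_emitted=0
After char 1 ('Y'=24): chars_in_quartet=2 acc=0x98 bytes_emitted=0
After char 2 ('u'=46): chars_in_quartet=3 acc=0x262E bytes_emitted=0
After char 3 ('N'=13): chars_in_quartet=4 acc=0x98B8D -> emit 09 8B 8D, reset; bytes_emitted=3
After char 4 ('C'=2): chars_in_quartet=1 acc=0x2 bytes_emitted=3
After char 5 ('K'=10): chars_in_quartet=2 acc=0x8A bytes_emitted=3
After char 6 ('I'=8): chars_in_quartet=3 acc=0x2288 bytes_emitted=3
After char 7 ('S'=18): chars_in_quartet=4 acc=0x8A212 -> emit 08 A2 12, reset; bytes_emitted=6
After char 8 ('s'=44): chars_in_quartet=1 acc=0x2C bytes_emitted=6
After char 9 ('s'=44): chars_in_quartet=2 acc=0xB2C bytes_emitted=6
After char 10 ('Y'=24): chars_in_quartet=3 acc=0x2CB18 bytes_emitted=6
Padding '=': partial quartet acc=0x2CB18 -> emit B2 C6; bytes_emitted=8

Answer: 09 8B 8D 08 A2 12 B2 C6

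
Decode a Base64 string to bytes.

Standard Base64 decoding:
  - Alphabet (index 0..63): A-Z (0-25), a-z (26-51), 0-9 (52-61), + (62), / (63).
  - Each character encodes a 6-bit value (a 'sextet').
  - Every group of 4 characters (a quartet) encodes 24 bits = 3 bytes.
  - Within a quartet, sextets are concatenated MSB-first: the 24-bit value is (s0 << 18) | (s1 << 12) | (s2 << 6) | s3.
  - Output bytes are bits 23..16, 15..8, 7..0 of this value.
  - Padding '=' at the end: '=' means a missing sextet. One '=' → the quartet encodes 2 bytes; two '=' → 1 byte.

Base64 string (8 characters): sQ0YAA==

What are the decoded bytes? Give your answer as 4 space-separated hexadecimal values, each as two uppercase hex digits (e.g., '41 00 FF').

Answer: B1 0D 18 00

Derivation:
After char 0 ('s'=44): chars_in_quartet=1 acc=0x2C bytes_emitted=0
After char 1 ('Q'=16): chars_in_quartet=2 acc=0xB10 bytes_emitted=0
After char 2 ('0'=52): chars_in_quartet=3 acc=0x2C434 bytes_emitted=0
After char 3 ('Y'=24): chars_in_quartet=4 acc=0xB10D18 -> emit B1 0D 18, reset; bytes_emitted=3
After char 4 ('A'=0): chars_in_quartet=1 acc=0x0 bytes_emitted=3
After char 5 ('A'=0): chars_in_quartet=2 acc=0x0 bytes_emitted=3
Padding '==': partial quartet acc=0x0 -> emit 00; bytes_emitted=4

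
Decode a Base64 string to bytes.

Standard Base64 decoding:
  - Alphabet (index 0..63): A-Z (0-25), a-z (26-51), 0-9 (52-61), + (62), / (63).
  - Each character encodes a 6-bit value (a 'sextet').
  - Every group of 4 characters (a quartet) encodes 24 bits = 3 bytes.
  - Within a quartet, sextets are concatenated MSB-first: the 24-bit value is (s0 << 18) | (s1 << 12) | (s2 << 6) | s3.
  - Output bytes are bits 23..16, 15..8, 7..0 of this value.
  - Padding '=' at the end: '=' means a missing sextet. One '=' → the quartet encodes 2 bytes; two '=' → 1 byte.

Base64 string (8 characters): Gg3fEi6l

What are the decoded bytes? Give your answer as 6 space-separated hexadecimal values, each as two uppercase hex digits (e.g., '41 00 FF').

Answer: 1A 0D DF 12 2E A5

Derivation:
After char 0 ('G'=6): chars_in_quartet=1 acc=0x6 bytes_emitted=0
After char 1 ('g'=32): chars_in_quartet=2 acc=0x1A0 bytes_emitted=0
After char 2 ('3'=55): chars_in_quartet=3 acc=0x6837 bytes_emitted=0
After char 3 ('f'=31): chars_in_quartet=4 acc=0x1A0DDF -> emit 1A 0D DF, reset; bytes_emitted=3
After char 4 ('E'=4): chars_in_quartet=1 acc=0x4 bytes_emitted=3
After char 5 ('i'=34): chars_in_quartet=2 acc=0x122 bytes_emitted=3
After char 6 ('6'=58): chars_in_quartet=3 acc=0x48BA bytes_emitted=3
After char 7 ('l'=37): chars_in_quartet=4 acc=0x122EA5 -> emit 12 2E A5, reset; bytes_emitted=6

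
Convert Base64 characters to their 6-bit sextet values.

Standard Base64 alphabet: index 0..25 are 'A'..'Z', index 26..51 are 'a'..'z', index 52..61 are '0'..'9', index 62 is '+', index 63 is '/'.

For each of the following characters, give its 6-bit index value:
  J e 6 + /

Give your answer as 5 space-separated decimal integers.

'J': A..Z range, ord('J') − ord('A') = 9
'e': a..z range, 26 + ord('e') − ord('a') = 30
'6': 0..9 range, 52 + ord('6') − ord('0') = 58
'+': index 62
'/': index 63

Answer: 9 30 58 62 63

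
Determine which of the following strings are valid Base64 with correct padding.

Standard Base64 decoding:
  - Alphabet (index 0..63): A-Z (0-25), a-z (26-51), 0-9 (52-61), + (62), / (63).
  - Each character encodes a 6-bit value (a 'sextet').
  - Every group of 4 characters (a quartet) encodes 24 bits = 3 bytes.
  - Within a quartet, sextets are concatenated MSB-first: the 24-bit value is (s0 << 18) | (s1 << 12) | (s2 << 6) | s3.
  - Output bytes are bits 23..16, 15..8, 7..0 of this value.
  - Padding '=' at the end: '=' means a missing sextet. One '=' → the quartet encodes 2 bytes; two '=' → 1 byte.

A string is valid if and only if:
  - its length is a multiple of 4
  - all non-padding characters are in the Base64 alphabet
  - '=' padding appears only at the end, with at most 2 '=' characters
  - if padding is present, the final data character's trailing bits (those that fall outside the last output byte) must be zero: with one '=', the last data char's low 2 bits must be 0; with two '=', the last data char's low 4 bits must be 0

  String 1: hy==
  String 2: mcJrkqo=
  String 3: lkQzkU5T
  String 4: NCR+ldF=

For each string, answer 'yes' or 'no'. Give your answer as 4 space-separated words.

String 1: 'hy==' → invalid (bad trailing bits)
String 2: 'mcJrkqo=' → valid
String 3: 'lkQzkU5T' → valid
String 4: 'NCR+ldF=' → invalid (bad trailing bits)

Answer: no yes yes no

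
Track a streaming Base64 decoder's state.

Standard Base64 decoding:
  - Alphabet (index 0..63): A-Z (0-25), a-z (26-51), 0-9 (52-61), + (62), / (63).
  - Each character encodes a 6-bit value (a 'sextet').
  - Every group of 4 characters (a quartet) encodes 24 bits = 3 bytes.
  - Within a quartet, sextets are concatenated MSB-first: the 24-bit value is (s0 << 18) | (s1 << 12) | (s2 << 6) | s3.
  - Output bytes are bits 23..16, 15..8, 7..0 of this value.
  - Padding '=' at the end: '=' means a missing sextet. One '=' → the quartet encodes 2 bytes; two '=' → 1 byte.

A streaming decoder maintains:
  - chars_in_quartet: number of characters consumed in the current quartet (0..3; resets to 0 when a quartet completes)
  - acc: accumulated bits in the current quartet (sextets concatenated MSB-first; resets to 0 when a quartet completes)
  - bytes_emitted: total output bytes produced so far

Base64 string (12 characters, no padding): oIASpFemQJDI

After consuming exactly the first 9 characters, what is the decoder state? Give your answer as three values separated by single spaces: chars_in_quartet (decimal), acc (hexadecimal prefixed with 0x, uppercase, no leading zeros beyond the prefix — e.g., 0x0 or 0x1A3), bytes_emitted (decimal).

After char 0 ('o'=40): chars_in_quartet=1 acc=0x28 bytes_emitted=0
After char 1 ('I'=8): chars_in_quartet=2 acc=0xA08 bytes_emitted=0
After char 2 ('A'=0): chars_in_quartet=3 acc=0x28200 bytes_emitted=0
After char 3 ('S'=18): chars_in_quartet=4 acc=0xA08012 -> emit A0 80 12, reset; bytes_emitted=3
After char 4 ('p'=41): chars_in_quartet=1 acc=0x29 bytes_emitted=3
After char 5 ('F'=5): chars_in_quartet=2 acc=0xA45 bytes_emitted=3
After char 6 ('e'=30): chars_in_quartet=3 acc=0x2915E bytes_emitted=3
After char 7 ('m'=38): chars_in_quartet=4 acc=0xA457A6 -> emit A4 57 A6, reset; bytes_emitted=6
After char 8 ('Q'=16): chars_in_quartet=1 acc=0x10 bytes_emitted=6

Answer: 1 0x10 6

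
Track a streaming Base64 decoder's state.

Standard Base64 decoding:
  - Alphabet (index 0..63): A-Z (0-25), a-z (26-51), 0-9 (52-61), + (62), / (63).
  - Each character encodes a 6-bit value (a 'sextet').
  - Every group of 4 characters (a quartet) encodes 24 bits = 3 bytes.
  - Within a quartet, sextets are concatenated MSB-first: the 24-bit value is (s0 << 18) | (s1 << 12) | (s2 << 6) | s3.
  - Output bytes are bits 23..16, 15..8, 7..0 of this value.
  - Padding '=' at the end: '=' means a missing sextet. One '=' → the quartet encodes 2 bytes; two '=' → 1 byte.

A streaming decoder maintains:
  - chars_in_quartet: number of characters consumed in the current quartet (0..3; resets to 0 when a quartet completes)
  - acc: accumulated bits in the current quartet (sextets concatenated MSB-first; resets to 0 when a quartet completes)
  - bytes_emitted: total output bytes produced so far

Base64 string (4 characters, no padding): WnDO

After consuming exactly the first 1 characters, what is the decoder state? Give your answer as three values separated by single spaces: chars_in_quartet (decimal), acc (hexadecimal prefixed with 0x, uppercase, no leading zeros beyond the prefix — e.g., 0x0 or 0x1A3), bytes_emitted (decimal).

After char 0 ('W'=22): chars_in_quartet=1 acc=0x16 bytes_emitted=0

Answer: 1 0x16 0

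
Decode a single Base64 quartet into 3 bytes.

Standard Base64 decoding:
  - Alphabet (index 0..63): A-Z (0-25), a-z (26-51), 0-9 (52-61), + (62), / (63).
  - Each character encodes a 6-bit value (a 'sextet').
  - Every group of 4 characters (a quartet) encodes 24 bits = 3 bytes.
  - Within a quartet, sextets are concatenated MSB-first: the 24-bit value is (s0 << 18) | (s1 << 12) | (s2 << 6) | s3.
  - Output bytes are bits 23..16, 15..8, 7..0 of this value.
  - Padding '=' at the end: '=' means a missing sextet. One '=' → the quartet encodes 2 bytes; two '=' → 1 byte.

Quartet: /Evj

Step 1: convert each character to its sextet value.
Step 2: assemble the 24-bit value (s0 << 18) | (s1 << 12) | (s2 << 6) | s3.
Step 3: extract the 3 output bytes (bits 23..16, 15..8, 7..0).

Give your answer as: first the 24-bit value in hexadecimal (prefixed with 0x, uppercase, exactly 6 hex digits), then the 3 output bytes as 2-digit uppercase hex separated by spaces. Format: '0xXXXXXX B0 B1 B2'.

Sextets: /=63, E=4, v=47, j=35
24-bit: (63<<18) | (4<<12) | (47<<6) | 35
      = 0xFC0000 | 0x004000 | 0x000BC0 | 0x000023
      = 0xFC4BE3
Bytes: (v>>16)&0xFF=FC, (v>>8)&0xFF=4B, v&0xFF=E3

Answer: 0xFC4BE3 FC 4B E3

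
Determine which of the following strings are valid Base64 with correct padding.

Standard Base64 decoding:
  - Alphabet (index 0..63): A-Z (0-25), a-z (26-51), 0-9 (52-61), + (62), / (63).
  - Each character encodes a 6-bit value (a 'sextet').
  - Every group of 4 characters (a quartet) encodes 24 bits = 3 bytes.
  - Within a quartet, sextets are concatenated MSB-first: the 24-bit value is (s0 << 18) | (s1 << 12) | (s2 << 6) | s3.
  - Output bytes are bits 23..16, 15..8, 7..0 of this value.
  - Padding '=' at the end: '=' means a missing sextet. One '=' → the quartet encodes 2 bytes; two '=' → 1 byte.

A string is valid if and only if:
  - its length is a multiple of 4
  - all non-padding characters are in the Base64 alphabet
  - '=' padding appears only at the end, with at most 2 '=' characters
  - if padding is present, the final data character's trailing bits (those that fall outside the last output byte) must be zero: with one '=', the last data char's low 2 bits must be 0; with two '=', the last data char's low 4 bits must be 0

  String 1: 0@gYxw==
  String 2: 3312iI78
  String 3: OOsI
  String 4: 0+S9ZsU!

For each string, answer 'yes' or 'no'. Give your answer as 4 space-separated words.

String 1: '0@gYxw==' → invalid (bad char(s): ['@'])
String 2: '3312iI78' → valid
String 3: 'OOsI' → valid
String 4: '0+S9ZsU!' → invalid (bad char(s): ['!'])

Answer: no yes yes no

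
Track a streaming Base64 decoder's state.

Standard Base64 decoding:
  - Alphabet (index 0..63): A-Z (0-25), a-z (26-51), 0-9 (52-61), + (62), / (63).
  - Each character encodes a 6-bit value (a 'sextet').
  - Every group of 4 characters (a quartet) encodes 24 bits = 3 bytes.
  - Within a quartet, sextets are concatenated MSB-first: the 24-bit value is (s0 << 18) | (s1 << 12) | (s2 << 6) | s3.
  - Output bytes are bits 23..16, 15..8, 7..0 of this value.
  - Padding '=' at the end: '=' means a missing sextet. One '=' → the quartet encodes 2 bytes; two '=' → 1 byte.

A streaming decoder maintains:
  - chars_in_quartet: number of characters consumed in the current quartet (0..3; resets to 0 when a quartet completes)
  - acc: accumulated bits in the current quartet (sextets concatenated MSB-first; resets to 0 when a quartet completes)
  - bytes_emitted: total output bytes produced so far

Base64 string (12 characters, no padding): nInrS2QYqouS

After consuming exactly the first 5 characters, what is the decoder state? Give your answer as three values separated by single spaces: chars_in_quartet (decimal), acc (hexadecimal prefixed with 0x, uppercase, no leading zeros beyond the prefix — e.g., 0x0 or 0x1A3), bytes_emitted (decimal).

After char 0 ('n'=39): chars_in_quartet=1 acc=0x27 bytes_emitted=0
After char 1 ('I'=8): chars_in_quartet=2 acc=0x9C8 bytes_emitted=0
After char 2 ('n'=39): chars_in_quartet=3 acc=0x27227 bytes_emitted=0
After char 3 ('r'=43): chars_in_quartet=4 acc=0x9C89EB -> emit 9C 89 EB, reset; bytes_emitted=3
After char 4 ('S'=18): chars_in_quartet=1 acc=0x12 bytes_emitted=3

Answer: 1 0x12 3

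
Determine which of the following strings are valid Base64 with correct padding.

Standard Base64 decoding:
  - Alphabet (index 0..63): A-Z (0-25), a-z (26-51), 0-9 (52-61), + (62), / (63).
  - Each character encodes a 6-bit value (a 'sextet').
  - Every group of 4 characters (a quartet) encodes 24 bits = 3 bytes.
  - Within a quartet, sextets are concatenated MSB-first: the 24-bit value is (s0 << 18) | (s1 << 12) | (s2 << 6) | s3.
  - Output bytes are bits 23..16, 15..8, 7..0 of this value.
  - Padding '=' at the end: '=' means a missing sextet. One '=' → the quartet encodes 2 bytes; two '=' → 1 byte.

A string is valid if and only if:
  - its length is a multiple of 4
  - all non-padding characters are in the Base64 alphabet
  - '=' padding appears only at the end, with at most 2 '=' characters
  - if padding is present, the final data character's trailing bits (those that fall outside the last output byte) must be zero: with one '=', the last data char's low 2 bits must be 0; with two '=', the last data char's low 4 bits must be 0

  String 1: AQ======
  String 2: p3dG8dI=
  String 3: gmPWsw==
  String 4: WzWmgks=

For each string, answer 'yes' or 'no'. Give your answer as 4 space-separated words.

String 1: 'AQ======' → invalid (6 pad chars (max 2))
String 2: 'p3dG8dI=' → valid
String 3: 'gmPWsw==' → valid
String 4: 'WzWmgks=' → valid

Answer: no yes yes yes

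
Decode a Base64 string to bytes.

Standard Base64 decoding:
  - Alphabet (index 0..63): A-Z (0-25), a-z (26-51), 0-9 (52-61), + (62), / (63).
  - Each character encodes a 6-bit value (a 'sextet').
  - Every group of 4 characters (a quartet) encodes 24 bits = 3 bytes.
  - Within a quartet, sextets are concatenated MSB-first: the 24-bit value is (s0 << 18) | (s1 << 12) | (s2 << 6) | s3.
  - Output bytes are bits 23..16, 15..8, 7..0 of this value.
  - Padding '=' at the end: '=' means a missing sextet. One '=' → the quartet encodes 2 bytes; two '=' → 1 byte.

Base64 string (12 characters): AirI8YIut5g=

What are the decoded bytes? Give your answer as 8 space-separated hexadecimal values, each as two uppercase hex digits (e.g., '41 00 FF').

After char 0 ('A'=0): chars_in_quartet=1 acc=0x0 bytes_emitted=0
After char 1 ('i'=34): chars_in_quartet=2 acc=0x22 bytes_emitted=0
After char 2 ('r'=43): chars_in_quartet=3 acc=0x8AB bytes_emitted=0
After char 3 ('I'=8): chars_in_quartet=4 acc=0x22AC8 -> emit 02 2A C8, reset; bytes_emitted=3
After char 4 ('8'=60): chars_in_quartet=1 acc=0x3C bytes_emitted=3
After char 5 ('Y'=24): chars_in_quartet=2 acc=0xF18 bytes_emitted=3
After char 6 ('I'=8): chars_in_quartet=3 acc=0x3C608 bytes_emitted=3
After char 7 ('u'=46): chars_in_quartet=4 acc=0xF1822E -> emit F1 82 2E, reset; bytes_emitted=6
After char 8 ('t'=45): chars_in_quartet=1 acc=0x2D bytes_emitted=6
After char 9 ('5'=57): chars_in_quartet=2 acc=0xB79 bytes_emitted=6
After char 10 ('g'=32): chars_in_quartet=3 acc=0x2DE60 bytes_emitted=6
Padding '=': partial quartet acc=0x2DE60 -> emit B7 98; bytes_emitted=8

Answer: 02 2A C8 F1 82 2E B7 98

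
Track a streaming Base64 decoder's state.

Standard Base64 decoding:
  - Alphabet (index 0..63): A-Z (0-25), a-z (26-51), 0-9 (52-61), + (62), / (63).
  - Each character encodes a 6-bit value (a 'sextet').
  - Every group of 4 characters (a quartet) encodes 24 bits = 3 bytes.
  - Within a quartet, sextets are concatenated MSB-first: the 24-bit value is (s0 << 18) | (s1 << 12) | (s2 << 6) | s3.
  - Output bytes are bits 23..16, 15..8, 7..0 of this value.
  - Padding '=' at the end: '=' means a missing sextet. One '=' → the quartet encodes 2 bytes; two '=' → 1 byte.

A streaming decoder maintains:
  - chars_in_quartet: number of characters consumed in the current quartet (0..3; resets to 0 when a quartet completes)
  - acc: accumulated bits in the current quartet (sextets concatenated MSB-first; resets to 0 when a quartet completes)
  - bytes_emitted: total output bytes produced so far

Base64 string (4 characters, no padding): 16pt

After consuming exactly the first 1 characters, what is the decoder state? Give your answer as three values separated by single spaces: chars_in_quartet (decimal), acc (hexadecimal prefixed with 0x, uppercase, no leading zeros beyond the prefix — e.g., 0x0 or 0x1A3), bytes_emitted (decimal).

Answer: 1 0x35 0

Derivation:
After char 0 ('1'=53): chars_in_quartet=1 acc=0x35 bytes_emitted=0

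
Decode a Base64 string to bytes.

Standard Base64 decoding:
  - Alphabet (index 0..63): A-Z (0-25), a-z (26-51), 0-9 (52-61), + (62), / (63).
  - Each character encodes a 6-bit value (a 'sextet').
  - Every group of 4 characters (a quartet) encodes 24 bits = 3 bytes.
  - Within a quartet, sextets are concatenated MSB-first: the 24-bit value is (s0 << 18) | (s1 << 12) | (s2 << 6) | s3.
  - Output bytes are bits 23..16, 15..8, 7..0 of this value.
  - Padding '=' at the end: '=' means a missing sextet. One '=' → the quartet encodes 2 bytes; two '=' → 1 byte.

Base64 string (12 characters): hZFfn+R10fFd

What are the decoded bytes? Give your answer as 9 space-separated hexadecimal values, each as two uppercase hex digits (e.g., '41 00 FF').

After char 0 ('h'=33): chars_in_quartet=1 acc=0x21 bytes_emitted=0
After char 1 ('Z'=25): chars_in_quartet=2 acc=0x859 bytes_emitted=0
After char 2 ('F'=5): chars_in_quartet=3 acc=0x21645 bytes_emitted=0
After char 3 ('f'=31): chars_in_quartet=4 acc=0x85915F -> emit 85 91 5F, reset; bytes_emitted=3
After char 4 ('n'=39): chars_in_quartet=1 acc=0x27 bytes_emitted=3
After char 5 ('+'=62): chars_in_quartet=2 acc=0x9FE bytes_emitted=3
After char 6 ('R'=17): chars_in_quartet=3 acc=0x27F91 bytes_emitted=3
After char 7 ('1'=53): chars_in_quartet=4 acc=0x9FE475 -> emit 9F E4 75, reset; bytes_emitted=6
After char 8 ('0'=52): chars_in_quartet=1 acc=0x34 bytes_emitted=6
After char 9 ('f'=31): chars_in_quartet=2 acc=0xD1F bytes_emitted=6
After char 10 ('F'=5): chars_in_quartet=3 acc=0x347C5 bytes_emitted=6
After char 11 ('d'=29): chars_in_quartet=4 acc=0xD1F15D -> emit D1 F1 5D, reset; bytes_emitted=9

Answer: 85 91 5F 9F E4 75 D1 F1 5D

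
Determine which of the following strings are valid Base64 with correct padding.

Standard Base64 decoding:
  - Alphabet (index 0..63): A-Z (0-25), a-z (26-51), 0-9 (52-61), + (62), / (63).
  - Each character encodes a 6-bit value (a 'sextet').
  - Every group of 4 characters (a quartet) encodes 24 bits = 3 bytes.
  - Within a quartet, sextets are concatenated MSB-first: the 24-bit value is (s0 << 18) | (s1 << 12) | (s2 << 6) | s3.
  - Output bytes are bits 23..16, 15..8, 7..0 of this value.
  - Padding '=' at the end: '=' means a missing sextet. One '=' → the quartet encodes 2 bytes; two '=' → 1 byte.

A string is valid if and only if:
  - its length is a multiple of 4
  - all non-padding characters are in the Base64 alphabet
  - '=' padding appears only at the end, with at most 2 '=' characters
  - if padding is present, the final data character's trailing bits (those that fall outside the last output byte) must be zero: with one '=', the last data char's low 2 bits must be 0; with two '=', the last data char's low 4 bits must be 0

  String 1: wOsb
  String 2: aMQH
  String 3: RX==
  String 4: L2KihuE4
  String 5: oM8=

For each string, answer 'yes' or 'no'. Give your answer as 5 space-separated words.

Answer: yes yes no yes yes

Derivation:
String 1: 'wOsb' → valid
String 2: 'aMQH' → valid
String 3: 'RX==' → invalid (bad trailing bits)
String 4: 'L2KihuE4' → valid
String 5: 'oM8=' → valid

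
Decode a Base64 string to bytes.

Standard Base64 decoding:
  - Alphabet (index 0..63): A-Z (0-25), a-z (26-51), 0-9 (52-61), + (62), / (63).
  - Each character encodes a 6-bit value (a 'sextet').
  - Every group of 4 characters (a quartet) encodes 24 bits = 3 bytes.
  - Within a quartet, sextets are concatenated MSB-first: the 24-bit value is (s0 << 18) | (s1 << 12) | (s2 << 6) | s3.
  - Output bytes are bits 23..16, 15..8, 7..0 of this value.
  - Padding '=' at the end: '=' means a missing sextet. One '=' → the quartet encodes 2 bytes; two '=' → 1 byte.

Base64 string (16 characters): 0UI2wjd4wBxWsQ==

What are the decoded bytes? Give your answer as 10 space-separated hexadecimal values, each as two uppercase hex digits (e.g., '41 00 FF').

After char 0 ('0'=52): chars_in_quartet=1 acc=0x34 bytes_emitted=0
After char 1 ('U'=20): chars_in_quartet=2 acc=0xD14 bytes_emitted=0
After char 2 ('I'=8): chars_in_quartet=3 acc=0x34508 bytes_emitted=0
After char 3 ('2'=54): chars_in_quartet=4 acc=0xD14236 -> emit D1 42 36, reset; bytes_emitted=3
After char 4 ('w'=48): chars_in_quartet=1 acc=0x30 bytes_emitted=3
After char 5 ('j'=35): chars_in_quartet=2 acc=0xC23 bytes_emitted=3
After char 6 ('d'=29): chars_in_quartet=3 acc=0x308DD bytes_emitted=3
After char 7 ('4'=56): chars_in_quartet=4 acc=0xC23778 -> emit C2 37 78, reset; bytes_emitted=6
After char 8 ('w'=48): chars_in_quartet=1 acc=0x30 bytes_emitted=6
After char 9 ('B'=1): chars_in_quartet=2 acc=0xC01 bytes_emitted=6
After char 10 ('x'=49): chars_in_quartet=3 acc=0x30071 bytes_emitted=6
After char 11 ('W'=22): chars_in_quartet=4 acc=0xC01C56 -> emit C0 1C 56, reset; bytes_emitted=9
After char 12 ('s'=44): chars_in_quartet=1 acc=0x2C bytes_emitted=9
After char 13 ('Q'=16): chars_in_quartet=2 acc=0xB10 bytes_emitted=9
Padding '==': partial quartet acc=0xB10 -> emit B1; bytes_emitted=10

Answer: D1 42 36 C2 37 78 C0 1C 56 B1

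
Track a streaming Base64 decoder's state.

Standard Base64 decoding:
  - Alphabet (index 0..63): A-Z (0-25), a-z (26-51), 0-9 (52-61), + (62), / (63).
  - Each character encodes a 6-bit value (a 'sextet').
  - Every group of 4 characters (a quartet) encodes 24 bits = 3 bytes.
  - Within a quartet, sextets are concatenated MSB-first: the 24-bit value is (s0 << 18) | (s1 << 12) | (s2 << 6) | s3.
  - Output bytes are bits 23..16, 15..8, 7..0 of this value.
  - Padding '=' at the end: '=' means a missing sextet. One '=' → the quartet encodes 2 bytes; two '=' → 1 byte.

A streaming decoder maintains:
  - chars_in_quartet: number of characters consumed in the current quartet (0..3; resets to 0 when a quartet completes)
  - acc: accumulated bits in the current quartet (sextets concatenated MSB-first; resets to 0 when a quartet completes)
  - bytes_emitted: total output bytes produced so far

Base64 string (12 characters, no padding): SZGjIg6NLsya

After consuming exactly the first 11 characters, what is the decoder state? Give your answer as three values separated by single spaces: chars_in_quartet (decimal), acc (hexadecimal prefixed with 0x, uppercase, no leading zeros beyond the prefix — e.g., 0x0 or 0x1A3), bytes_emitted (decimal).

After char 0 ('S'=18): chars_in_quartet=1 acc=0x12 bytes_emitted=0
After char 1 ('Z'=25): chars_in_quartet=2 acc=0x499 bytes_emitted=0
After char 2 ('G'=6): chars_in_quartet=3 acc=0x12646 bytes_emitted=0
After char 3 ('j'=35): chars_in_quartet=4 acc=0x4991A3 -> emit 49 91 A3, reset; bytes_emitted=3
After char 4 ('I'=8): chars_in_quartet=1 acc=0x8 bytes_emitted=3
After char 5 ('g'=32): chars_in_quartet=2 acc=0x220 bytes_emitted=3
After char 6 ('6'=58): chars_in_quartet=3 acc=0x883A bytes_emitted=3
After char 7 ('N'=13): chars_in_quartet=4 acc=0x220E8D -> emit 22 0E 8D, reset; bytes_emitted=6
After char 8 ('L'=11): chars_in_quartet=1 acc=0xB bytes_emitted=6
After char 9 ('s'=44): chars_in_quartet=2 acc=0x2EC bytes_emitted=6
After char 10 ('y'=50): chars_in_quartet=3 acc=0xBB32 bytes_emitted=6

Answer: 3 0xBB32 6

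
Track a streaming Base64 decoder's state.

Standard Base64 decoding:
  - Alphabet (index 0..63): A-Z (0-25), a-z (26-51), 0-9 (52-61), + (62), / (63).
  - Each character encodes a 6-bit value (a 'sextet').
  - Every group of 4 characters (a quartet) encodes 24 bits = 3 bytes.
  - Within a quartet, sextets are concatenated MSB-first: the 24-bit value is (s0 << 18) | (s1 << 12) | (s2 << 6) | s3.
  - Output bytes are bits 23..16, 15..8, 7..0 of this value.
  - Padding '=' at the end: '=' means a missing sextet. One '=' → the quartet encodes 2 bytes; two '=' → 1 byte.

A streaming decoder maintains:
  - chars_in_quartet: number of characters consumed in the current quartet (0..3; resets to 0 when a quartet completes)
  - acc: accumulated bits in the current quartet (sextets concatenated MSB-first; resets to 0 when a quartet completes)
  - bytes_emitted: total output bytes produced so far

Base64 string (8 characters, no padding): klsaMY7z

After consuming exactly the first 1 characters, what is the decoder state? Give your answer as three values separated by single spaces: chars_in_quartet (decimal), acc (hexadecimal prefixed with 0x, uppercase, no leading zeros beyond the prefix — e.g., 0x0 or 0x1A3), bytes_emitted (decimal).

After char 0 ('k'=36): chars_in_quartet=1 acc=0x24 bytes_emitted=0

Answer: 1 0x24 0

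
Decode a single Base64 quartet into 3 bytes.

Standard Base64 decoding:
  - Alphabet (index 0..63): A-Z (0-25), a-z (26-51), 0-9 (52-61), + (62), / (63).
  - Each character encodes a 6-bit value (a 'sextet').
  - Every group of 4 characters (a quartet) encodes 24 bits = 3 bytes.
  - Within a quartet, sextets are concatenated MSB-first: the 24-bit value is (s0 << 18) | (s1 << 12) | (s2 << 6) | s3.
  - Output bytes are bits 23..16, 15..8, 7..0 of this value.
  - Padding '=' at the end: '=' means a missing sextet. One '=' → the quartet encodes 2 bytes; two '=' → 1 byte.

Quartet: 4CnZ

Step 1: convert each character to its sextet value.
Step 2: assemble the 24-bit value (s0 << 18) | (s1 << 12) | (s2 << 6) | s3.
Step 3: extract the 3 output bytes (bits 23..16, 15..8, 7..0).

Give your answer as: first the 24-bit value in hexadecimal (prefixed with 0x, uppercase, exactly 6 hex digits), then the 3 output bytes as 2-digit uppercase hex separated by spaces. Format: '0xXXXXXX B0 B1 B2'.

Answer: 0xE029D9 E0 29 D9

Derivation:
Sextets: 4=56, C=2, n=39, Z=25
24-bit: (56<<18) | (2<<12) | (39<<6) | 25
      = 0xE00000 | 0x002000 | 0x0009C0 | 0x000019
      = 0xE029D9
Bytes: (v>>16)&0xFF=E0, (v>>8)&0xFF=29, v&0xFF=D9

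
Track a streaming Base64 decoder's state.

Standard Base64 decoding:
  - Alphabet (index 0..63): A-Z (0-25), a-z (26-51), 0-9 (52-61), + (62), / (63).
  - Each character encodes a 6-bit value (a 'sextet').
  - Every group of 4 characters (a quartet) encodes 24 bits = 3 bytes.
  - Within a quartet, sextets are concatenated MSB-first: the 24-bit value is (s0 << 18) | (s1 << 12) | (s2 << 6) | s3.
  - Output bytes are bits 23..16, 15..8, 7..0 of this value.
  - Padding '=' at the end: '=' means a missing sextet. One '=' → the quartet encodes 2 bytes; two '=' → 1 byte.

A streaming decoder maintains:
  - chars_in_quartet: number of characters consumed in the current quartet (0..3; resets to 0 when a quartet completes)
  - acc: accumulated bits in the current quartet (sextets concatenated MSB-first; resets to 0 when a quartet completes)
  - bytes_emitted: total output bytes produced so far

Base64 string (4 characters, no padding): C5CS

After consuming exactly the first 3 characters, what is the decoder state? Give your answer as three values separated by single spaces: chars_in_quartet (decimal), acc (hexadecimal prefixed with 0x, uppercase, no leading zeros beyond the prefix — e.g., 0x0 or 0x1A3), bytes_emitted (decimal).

Answer: 3 0x2E42 0

Derivation:
After char 0 ('C'=2): chars_in_quartet=1 acc=0x2 bytes_emitted=0
After char 1 ('5'=57): chars_in_quartet=2 acc=0xB9 bytes_emitted=0
After char 2 ('C'=2): chars_in_quartet=3 acc=0x2E42 bytes_emitted=0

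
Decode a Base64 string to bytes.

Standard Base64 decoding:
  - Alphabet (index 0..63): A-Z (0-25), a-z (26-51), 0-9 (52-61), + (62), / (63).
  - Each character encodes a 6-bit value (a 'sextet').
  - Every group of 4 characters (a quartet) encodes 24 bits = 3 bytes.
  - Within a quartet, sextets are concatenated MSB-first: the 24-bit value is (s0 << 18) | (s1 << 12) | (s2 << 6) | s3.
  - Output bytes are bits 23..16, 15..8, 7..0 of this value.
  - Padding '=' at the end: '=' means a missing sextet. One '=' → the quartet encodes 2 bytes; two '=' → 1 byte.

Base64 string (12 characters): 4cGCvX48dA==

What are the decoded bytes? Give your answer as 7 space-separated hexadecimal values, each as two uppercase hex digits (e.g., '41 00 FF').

Answer: E1 C1 82 BD 7E 3C 74

Derivation:
After char 0 ('4'=56): chars_in_quartet=1 acc=0x38 bytes_emitted=0
After char 1 ('c'=28): chars_in_quartet=2 acc=0xE1C bytes_emitted=0
After char 2 ('G'=6): chars_in_quartet=3 acc=0x38706 bytes_emitted=0
After char 3 ('C'=2): chars_in_quartet=4 acc=0xE1C182 -> emit E1 C1 82, reset; bytes_emitted=3
After char 4 ('v'=47): chars_in_quartet=1 acc=0x2F bytes_emitted=3
After char 5 ('X'=23): chars_in_quartet=2 acc=0xBD7 bytes_emitted=3
After char 6 ('4'=56): chars_in_quartet=3 acc=0x2F5F8 bytes_emitted=3
After char 7 ('8'=60): chars_in_quartet=4 acc=0xBD7E3C -> emit BD 7E 3C, reset; bytes_emitted=6
After char 8 ('d'=29): chars_in_quartet=1 acc=0x1D bytes_emitted=6
After char 9 ('A'=0): chars_in_quartet=2 acc=0x740 bytes_emitted=6
Padding '==': partial quartet acc=0x740 -> emit 74; bytes_emitted=7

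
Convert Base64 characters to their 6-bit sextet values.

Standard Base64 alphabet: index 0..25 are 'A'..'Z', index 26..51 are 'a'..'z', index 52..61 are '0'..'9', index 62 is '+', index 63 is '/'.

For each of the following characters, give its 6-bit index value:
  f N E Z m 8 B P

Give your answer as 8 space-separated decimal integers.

Answer: 31 13 4 25 38 60 1 15

Derivation:
'f': a..z range, 26 + ord('f') − ord('a') = 31
'N': A..Z range, ord('N') − ord('A') = 13
'E': A..Z range, ord('E') − ord('A') = 4
'Z': A..Z range, ord('Z') − ord('A') = 25
'm': a..z range, 26 + ord('m') − ord('a') = 38
'8': 0..9 range, 52 + ord('8') − ord('0') = 60
'B': A..Z range, ord('B') − ord('A') = 1
'P': A..Z range, ord('P') − ord('A') = 15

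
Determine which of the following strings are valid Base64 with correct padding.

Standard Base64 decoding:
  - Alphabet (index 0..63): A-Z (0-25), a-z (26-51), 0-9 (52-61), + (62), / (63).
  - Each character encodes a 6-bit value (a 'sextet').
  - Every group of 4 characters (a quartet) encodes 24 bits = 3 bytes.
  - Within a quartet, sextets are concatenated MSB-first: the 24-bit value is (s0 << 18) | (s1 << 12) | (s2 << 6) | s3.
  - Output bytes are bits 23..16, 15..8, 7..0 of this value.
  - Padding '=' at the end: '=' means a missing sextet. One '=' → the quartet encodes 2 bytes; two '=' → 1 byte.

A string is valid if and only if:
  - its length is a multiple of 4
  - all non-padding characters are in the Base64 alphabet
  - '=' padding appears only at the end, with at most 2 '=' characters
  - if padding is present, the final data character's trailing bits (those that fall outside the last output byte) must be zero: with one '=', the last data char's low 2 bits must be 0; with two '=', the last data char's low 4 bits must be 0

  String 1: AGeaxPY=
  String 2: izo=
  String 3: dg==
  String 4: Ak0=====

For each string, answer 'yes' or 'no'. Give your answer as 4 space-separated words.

String 1: 'AGeaxPY=' → valid
String 2: 'izo=' → valid
String 3: 'dg==' → valid
String 4: 'Ak0=====' → invalid (5 pad chars (max 2))

Answer: yes yes yes no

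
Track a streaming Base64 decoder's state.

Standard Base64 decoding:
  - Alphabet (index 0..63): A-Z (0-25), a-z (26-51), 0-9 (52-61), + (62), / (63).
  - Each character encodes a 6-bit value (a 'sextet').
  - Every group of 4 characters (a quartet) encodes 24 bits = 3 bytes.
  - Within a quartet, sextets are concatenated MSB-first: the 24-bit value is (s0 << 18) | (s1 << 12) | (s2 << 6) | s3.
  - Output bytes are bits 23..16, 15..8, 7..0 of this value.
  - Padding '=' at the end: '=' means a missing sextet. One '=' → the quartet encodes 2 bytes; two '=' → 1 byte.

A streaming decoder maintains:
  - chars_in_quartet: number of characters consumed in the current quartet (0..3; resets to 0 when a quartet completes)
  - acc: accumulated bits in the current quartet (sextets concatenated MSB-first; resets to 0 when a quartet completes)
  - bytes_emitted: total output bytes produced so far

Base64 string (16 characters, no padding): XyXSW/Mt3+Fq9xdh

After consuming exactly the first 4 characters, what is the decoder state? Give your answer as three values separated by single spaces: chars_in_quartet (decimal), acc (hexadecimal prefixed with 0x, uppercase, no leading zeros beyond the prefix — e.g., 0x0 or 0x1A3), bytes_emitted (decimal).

Answer: 0 0x0 3

Derivation:
After char 0 ('X'=23): chars_in_quartet=1 acc=0x17 bytes_emitted=0
After char 1 ('y'=50): chars_in_quartet=2 acc=0x5F2 bytes_emitted=0
After char 2 ('X'=23): chars_in_quartet=3 acc=0x17C97 bytes_emitted=0
After char 3 ('S'=18): chars_in_quartet=4 acc=0x5F25D2 -> emit 5F 25 D2, reset; bytes_emitted=3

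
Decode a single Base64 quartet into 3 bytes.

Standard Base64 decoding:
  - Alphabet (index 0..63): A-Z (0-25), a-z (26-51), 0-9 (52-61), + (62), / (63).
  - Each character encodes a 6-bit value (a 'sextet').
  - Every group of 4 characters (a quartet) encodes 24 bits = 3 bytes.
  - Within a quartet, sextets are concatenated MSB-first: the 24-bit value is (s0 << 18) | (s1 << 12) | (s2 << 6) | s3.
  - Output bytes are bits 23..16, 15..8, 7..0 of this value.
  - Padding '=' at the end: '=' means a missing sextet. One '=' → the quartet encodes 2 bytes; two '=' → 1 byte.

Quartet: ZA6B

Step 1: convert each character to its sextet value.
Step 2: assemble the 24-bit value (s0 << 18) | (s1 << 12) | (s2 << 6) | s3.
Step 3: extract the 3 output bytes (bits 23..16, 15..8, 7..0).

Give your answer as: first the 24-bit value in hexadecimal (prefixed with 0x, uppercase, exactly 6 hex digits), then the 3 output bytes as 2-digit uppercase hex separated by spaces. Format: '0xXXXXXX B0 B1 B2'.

Sextets: Z=25, A=0, 6=58, B=1
24-bit: (25<<18) | (0<<12) | (58<<6) | 1
      = 0x640000 | 0x000000 | 0x000E80 | 0x000001
      = 0x640E81
Bytes: (v>>16)&0xFF=64, (v>>8)&0xFF=0E, v&0xFF=81

Answer: 0x640E81 64 0E 81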